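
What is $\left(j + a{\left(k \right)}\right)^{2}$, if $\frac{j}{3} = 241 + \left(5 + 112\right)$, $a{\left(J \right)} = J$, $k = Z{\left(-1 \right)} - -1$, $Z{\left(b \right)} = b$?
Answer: $1153476$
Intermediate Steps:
$k = 0$ ($k = -1 - -1 = -1 + 1 = 0$)
$j = 1074$ ($j = 3 \left(241 + \left(5 + 112\right)\right) = 3 \left(241 + 117\right) = 3 \cdot 358 = 1074$)
$\left(j + a{\left(k \right)}\right)^{2} = \left(1074 + 0\right)^{2} = 1074^{2} = 1153476$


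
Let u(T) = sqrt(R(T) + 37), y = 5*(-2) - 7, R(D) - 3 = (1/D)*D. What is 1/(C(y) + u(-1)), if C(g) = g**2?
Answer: 289/83480 - sqrt(41)/83480 ≈ 0.0033852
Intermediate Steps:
R(D) = 4 (R(D) = 3 + (1/D)*D = 3 + D/D = 3 + 1 = 4)
y = -17 (y = -10 - 7 = -17)
u(T) = sqrt(41) (u(T) = sqrt(4 + 37) = sqrt(41))
1/(C(y) + u(-1)) = 1/((-17)**2 + sqrt(41)) = 1/(289 + sqrt(41))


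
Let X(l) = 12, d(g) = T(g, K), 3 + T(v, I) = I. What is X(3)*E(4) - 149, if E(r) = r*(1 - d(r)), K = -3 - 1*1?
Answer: 235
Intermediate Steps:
K = -4 (K = -3 - 1 = -4)
T(v, I) = -3 + I
d(g) = -7 (d(g) = -3 - 4 = -7)
E(r) = 8*r (E(r) = r*(1 - 1*(-7)) = r*(1 + 7) = r*8 = 8*r)
X(3)*E(4) - 149 = 12*(8*4) - 149 = 12*32 - 149 = 384 - 149 = 235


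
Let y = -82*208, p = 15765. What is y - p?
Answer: -32821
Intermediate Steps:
y = -17056
y - p = -17056 - 1*15765 = -17056 - 15765 = -32821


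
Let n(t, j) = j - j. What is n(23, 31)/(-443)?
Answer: 0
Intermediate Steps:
n(t, j) = 0
n(23, 31)/(-443) = 0/(-443) = 0*(-1/443) = 0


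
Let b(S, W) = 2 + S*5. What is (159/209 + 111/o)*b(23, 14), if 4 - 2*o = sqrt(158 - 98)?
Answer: -43173/19 - 12987*sqrt(15)/11 ≈ -6844.9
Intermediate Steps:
b(S, W) = 2 + 5*S
o = 2 - sqrt(15) (o = 2 - sqrt(158 - 98)/2 = 2 - sqrt(15) ≈ -1.8730)
(159/209 + 111/o)*b(23, 14) = (159/209 + 111/(2 - sqrt(15)))*(2 + 5*23) = (159*(1/209) + 111/(2 - sqrt(15)))*(2 + 115) = (159/209 + 111/(2 - sqrt(15)))*117 = 18603/209 + 12987/(2 - sqrt(15))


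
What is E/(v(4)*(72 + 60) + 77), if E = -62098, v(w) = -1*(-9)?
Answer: -62098/1265 ≈ -49.089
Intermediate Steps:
v(w) = 9
E/(v(4)*(72 + 60) + 77) = -62098/(9*(72 + 60) + 77) = -62098/(9*132 + 77) = -62098/(1188 + 77) = -62098/1265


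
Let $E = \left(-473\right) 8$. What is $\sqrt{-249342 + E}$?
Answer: $i \sqrt{253126} \approx 503.12 i$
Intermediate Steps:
$E = -3784$
$\sqrt{-249342 + E} = \sqrt{-249342 - 3784} = \sqrt{-253126} = i \sqrt{253126}$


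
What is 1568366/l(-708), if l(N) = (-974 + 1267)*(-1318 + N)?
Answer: -784183/296809 ≈ -2.6420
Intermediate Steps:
l(N) = -386174 + 293*N (l(N) = 293*(-1318 + N) = -386174 + 293*N)
1568366/l(-708) = 1568366/(-386174 + 293*(-708)) = 1568366/(-386174 - 207444) = 1568366/(-593618) = 1568366*(-1/593618) = -784183/296809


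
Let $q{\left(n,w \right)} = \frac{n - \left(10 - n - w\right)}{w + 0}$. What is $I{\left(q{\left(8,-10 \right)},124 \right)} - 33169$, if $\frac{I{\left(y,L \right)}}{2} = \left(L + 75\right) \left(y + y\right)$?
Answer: $- \frac{164253}{5} \approx -32851.0$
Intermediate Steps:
$q{\left(n,w \right)} = \frac{-10 + w + 2 n}{w}$ ($q{\left(n,w \right)} = \frac{n + \left(-10 + n + w\right)}{w} = \frac{-10 + w + 2 n}{w}$)
$I{\left(y,L \right)} = 4 y \left(75 + L\right)$ ($I{\left(y,L \right)} = 2 \left(L + 75\right) \left(y + y\right) = 2 \left(75 + L\right) 2 y = 2 \cdot 2 y \left(75 + L\right) = 4 y \left(75 + L\right)$)
$I{\left(q{\left(8,-10 \right)},124 \right)} - 33169 = 4 \frac{-10 - 10 + 2 \cdot 8}{-10} \left(75 + 124\right) - 33169 = 4 \left(- \frac{-10 - 10 + 16}{10}\right) 199 - 33169 = 4 \left(\left(- \frac{1}{10}\right) \left(-4\right)\right) 199 - 33169 = 4 \cdot \frac{2}{5} \cdot 199 - 33169 = \frac{1592}{5} - 33169 = - \frac{164253}{5}$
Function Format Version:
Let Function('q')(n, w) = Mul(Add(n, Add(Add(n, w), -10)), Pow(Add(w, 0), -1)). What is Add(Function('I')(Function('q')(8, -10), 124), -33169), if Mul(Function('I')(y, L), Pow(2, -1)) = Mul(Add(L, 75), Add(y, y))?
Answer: Rational(-164253, 5) ≈ -32851.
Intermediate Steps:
Function('q')(n, w) = Mul(Pow(w, -1), Add(-10, w, Mul(2, n))) (Function('q')(n, w) = Mul(Add(n, Add(-10, n, w)), Pow(w, -1)) = Mul(Add(-10, w, Mul(2, n)), Pow(w, -1)) = Mul(Pow(w, -1), Add(-10, w, Mul(2, n))))
Function('I')(y, L) = Mul(4, y, Add(75, L)) (Function('I')(y, L) = Mul(2, Mul(Add(L, 75), Add(y, y))) = Mul(2, Mul(Add(75, L), Mul(2, y))) = Mul(2, Mul(2, y, Add(75, L))) = Mul(4, y, Add(75, L)))
Add(Function('I')(Function('q')(8, -10), 124), -33169) = Add(Mul(4, Mul(Pow(-10, -1), Add(-10, -10, Mul(2, 8))), Add(75, 124)), -33169) = Add(Mul(4, Mul(Rational(-1, 10), Add(-10, -10, 16)), 199), -33169) = Add(Mul(4, Mul(Rational(-1, 10), -4), 199), -33169) = Add(Mul(4, Rational(2, 5), 199), -33169) = Add(Rational(1592, 5), -33169) = Rational(-164253, 5)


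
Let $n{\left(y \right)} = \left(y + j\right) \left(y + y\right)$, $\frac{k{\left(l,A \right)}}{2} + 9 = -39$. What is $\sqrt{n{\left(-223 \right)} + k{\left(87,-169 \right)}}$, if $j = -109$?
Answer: $2 \sqrt{36994} \approx 384.68$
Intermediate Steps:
$k{\left(l,A \right)} = -96$ ($k{\left(l,A \right)} = -18 + 2 \left(-39\right) = -18 - 78 = -96$)
$n{\left(y \right)} = 2 y \left(-109 + y\right)$ ($n{\left(y \right)} = \left(y - 109\right) \left(y + y\right) = \left(-109 + y\right) 2 y = 2 y \left(-109 + y\right)$)
$\sqrt{n{\left(-223 \right)} + k{\left(87,-169 \right)}} = \sqrt{2 \left(-223\right) \left(-109 - 223\right) - 96} = \sqrt{2 \left(-223\right) \left(-332\right) - 96} = \sqrt{148072 - 96} = \sqrt{147976} = 2 \sqrt{36994}$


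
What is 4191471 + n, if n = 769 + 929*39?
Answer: 4228471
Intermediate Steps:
n = 37000 (n = 769 + 36231 = 37000)
4191471 + n = 4191471 + 37000 = 4228471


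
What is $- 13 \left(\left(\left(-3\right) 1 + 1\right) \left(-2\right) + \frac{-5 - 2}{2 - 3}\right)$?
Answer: $-143$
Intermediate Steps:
$- 13 \left(\left(\left(-3\right) 1 + 1\right) \left(-2\right) + \frac{-5 - 2}{2 - 3}\right) = - 13 \left(\left(-3 + 1\right) \left(-2\right) - \frac{7}{-1}\right) = - 13 \left(\left(-2\right) \left(-2\right) - -7\right) = - 13 \left(4 + 7\right) = \left(-13\right) 11 = -143$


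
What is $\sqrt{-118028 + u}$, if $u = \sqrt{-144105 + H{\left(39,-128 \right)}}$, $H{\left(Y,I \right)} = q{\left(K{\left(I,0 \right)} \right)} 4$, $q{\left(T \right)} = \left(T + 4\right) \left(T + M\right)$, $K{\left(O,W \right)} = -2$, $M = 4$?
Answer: $\sqrt{-118028 + i \sqrt{144089}} \approx 0.5525 + 343.55 i$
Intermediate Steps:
$q{\left(T \right)} = \left(4 + T\right)^{2}$ ($q{\left(T \right)} = \left(T + 4\right) \left(T + 4\right) = \left(4 + T\right) \left(4 + T\right) = \left(4 + T\right)^{2}$)
$H{\left(Y,I \right)} = 16$ ($H{\left(Y,I \right)} = \left(16 + \left(-2\right)^{2} + 8 \left(-2\right)\right) 4 = \left(16 + 4 - 16\right) 4 = 4 \cdot 4 = 16$)
$u = i \sqrt{144089}$ ($u = \sqrt{-144105 + 16} = \sqrt{-144089} = i \sqrt{144089} \approx 379.59 i$)
$\sqrt{-118028 + u} = \sqrt{-118028 + i \sqrt{144089}}$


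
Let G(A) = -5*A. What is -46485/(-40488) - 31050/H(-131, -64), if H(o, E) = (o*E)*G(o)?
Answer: 1058400645/926419424 ≈ 1.1425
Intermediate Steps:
H(o, E) = -5*E*o**2 (H(o, E) = (o*E)*(-5*o) = (E*o)*(-5*o) = -5*E*o**2)
-46485/(-40488) - 31050/H(-131, -64) = -46485/(-40488) - 31050/((-5*(-64)*(-131)**2)) = -46485*(-1/40488) - 31050/((-5*(-64)*17161)) = 15495/13496 - 31050/5491520 = 15495/13496 - 31050*1/5491520 = 15495/13496 - 3105/549152 = 1058400645/926419424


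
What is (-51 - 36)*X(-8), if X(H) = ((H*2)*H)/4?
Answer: -2784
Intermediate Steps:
X(H) = H**2/2 (X(H) = ((2*H)*H)*(1/4) = (2*H**2)*(1/4) = H**2/2)
(-51 - 36)*X(-8) = (-51 - 36)*((1/2)*(-8)**2) = -87*64/2 = -87*32 = -2784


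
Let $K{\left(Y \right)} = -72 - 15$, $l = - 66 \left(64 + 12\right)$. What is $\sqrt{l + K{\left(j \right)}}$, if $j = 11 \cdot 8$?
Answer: $27 i \sqrt{7} \approx 71.435 i$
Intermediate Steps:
$j = 88$
$l = -5016$ ($l = \left(-66\right) 76 = -5016$)
$K{\left(Y \right)} = -87$ ($K{\left(Y \right)} = -72 - 15 = -87$)
$\sqrt{l + K{\left(j \right)}} = \sqrt{-5016 - 87} = \sqrt{-5103} = 27 i \sqrt{7}$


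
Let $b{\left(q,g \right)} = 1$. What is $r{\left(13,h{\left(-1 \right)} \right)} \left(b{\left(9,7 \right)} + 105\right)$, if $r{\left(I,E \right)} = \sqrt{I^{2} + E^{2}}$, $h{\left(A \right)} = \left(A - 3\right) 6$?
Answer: $106 \sqrt{745} \approx 2893.2$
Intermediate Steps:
$h{\left(A \right)} = -18 + 6 A$ ($h{\left(A \right)} = \left(-3 + A\right) 6 = -18 + 6 A$)
$r{\left(I,E \right)} = \sqrt{E^{2} + I^{2}}$
$r{\left(13,h{\left(-1 \right)} \right)} \left(b{\left(9,7 \right)} + 105\right) = \sqrt{\left(-18 + 6 \left(-1\right)\right)^{2} + 13^{2}} \left(1 + 105\right) = \sqrt{\left(-18 - 6\right)^{2} + 169} \cdot 106 = \sqrt{\left(-24\right)^{2} + 169} \cdot 106 = \sqrt{576 + 169} \cdot 106 = \sqrt{745} \cdot 106 = 106 \sqrt{745}$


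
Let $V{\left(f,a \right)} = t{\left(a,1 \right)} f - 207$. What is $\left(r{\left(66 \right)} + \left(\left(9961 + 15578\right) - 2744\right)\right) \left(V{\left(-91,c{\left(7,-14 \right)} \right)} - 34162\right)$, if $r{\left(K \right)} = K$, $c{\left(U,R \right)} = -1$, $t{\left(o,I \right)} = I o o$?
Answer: $-787790060$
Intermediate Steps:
$t{\left(o,I \right)} = I o^{2}$
$V{\left(f,a \right)} = -207 + f a^{2}$ ($V{\left(f,a \right)} = 1 a^{2} f - 207 = a^{2} f - 207 = f a^{2} - 207 = -207 + f a^{2}$)
$\left(r{\left(66 \right)} + \left(\left(9961 + 15578\right) - 2744\right)\right) \left(V{\left(-91,c{\left(7,-14 \right)} \right)} - 34162\right) = \left(66 + \left(\left(9961 + 15578\right) - 2744\right)\right) \left(\left(-207 - 91 \left(-1\right)^{2}\right) - 34162\right) = \left(66 + \left(25539 - 2744\right)\right) \left(\left(-207 - 91\right) - 34162\right) = \left(66 + 22795\right) \left(\left(-207 - 91\right) - 34162\right) = 22861 \left(-298 - 34162\right) = 22861 \left(-34460\right) = -787790060$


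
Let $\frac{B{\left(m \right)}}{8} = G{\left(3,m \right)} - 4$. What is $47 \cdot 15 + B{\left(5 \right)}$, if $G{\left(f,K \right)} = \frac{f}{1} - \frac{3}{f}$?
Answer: $689$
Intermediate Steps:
$G{\left(f,K \right)} = f - \frac{3}{f}$ ($G{\left(f,K \right)} = f 1 - \frac{3}{f} = f - \frac{3}{f}$)
$B{\left(m \right)} = -16$ ($B{\left(m \right)} = 8 \left(\left(3 - \frac{3}{3}\right) - 4\right) = 8 \left(\left(3 - 1\right) - 4\right) = 8 \left(2 - 4\right) = 8 \left(-2\right) = -16$)
$47 \cdot 15 + B{\left(5 \right)} = 47 \cdot 15 - 16 = 705 - 16 = 689$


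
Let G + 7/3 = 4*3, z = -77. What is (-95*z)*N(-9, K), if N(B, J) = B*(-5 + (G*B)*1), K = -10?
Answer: 6056820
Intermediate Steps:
G = 29/3 (G = -7/3 + 4*3 = -7/3 + 12 = 29/3 ≈ 9.6667)
N(B, J) = B*(-5 + 29*B/3) (N(B, J) = B*(-5 + (29*B/3)*1) = B*(-5 + 29*B/3))
(-95*z)*N(-9, K) = (-95*(-77))*((⅓)*(-9)*(-15 + 29*(-9))) = 7315*((⅓)*(-9)*(-15 - 261)) = 7315*((⅓)*(-9)*(-276)) = 7315*828 = 6056820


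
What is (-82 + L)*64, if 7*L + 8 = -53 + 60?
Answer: -36800/7 ≈ -5257.1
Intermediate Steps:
L = -⅐ (L = -8/7 + (-53 + 60)/7 = -8/7 + (⅐)*7 = -8/7 + 1 = -⅐ ≈ -0.14286)
(-82 + L)*64 = (-82 - ⅐)*64 = -575/7*64 = -36800/7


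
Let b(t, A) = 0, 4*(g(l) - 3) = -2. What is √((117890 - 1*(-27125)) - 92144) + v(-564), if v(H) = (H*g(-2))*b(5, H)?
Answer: 7*√1079 ≈ 229.94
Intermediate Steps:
g(l) = 5/2 (g(l) = 3 + (¼)*(-2) = 3 - ½ = 5/2)
v(H) = 0 (v(H) = (H*(5/2))*0 = (5*H/2)*0 = 0)
√((117890 - 1*(-27125)) - 92144) + v(-564) = √((117890 - 1*(-27125)) - 92144) + 0 = √((117890 + 27125) - 92144) + 0 = √(145015 - 92144) + 0 = √52871 + 0 = 7*√1079 + 0 = 7*√1079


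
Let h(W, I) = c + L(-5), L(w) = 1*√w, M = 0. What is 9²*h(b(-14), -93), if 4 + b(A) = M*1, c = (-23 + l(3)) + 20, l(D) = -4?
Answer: -567 + 81*I*√5 ≈ -567.0 + 181.12*I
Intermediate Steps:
L(w) = √w
c = -7 (c = (-23 - 4) + 20 = -27 + 20 = -7)
b(A) = -4 (b(A) = -4 + 0*1 = -4 + 0 = -4)
h(W, I) = -7 + I*√5 (h(W, I) = -7 + √(-5) = -7 + I*√5)
9²*h(b(-14), -93) = 9²*(-7 + I*√5) = 81*(-7 + I*√5) = -567 + 81*I*√5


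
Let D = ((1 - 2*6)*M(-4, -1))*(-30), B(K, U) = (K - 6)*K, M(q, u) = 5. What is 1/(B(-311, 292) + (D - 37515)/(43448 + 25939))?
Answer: 23129/2280206768 ≈ 1.0143e-5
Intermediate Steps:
B(K, U) = K*(-6 + K) (B(K, U) = (-6 + K)*K = K*(-6 + K))
D = 1650 (D = ((1 - 2*6)*5)*(-30) = ((1 - 12)*5)*(-30) = -11*5*(-30) = -55*(-30) = 1650)
1/(B(-311, 292) + (D - 37515)/(43448 + 25939)) = 1/(-311*(-6 - 311) + (1650 - 37515)/(43448 + 25939)) = 1/(-311*(-317) - 35865/69387) = 1/(98587 - 35865*1/69387) = 1/(98587 - 11955/23129) = 1/(2280206768/23129) = 23129/2280206768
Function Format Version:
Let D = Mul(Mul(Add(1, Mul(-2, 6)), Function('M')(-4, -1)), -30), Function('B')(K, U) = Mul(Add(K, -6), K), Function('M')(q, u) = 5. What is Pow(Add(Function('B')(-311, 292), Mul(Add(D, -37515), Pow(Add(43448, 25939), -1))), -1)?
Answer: Rational(23129, 2280206768) ≈ 1.0143e-5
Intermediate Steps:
Function('B')(K, U) = Mul(K, Add(-6, K)) (Function('B')(K, U) = Mul(Add(-6, K), K) = Mul(K, Add(-6, K)))
D = 1650 (D = Mul(Mul(Add(1, Mul(-2, 6)), 5), -30) = Mul(Mul(Add(1, -12), 5), -30) = Mul(Mul(-11, 5), -30) = Mul(-55, -30) = 1650)
Pow(Add(Function('B')(-311, 292), Mul(Add(D, -37515), Pow(Add(43448, 25939), -1))), -1) = Pow(Add(Mul(-311, Add(-6, -311)), Mul(Add(1650, -37515), Pow(Add(43448, 25939), -1))), -1) = Pow(Add(Mul(-311, -317), Mul(-35865, Pow(69387, -1))), -1) = Pow(Add(98587, Mul(-35865, Rational(1, 69387))), -1) = Pow(Add(98587, Rational(-11955, 23129)), -1) = Pow(Rational(2280206768, 23129), -1) = Rational(23129, 2280206768)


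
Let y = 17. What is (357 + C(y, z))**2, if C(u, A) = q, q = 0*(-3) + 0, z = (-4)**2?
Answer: 127449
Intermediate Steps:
z = 16
q = 0 (q = 0 + 0 = 0)
C(u, A) = 0
(357 + C(y, z))**2 = (357 + 0)**2 = 357**2 = 127449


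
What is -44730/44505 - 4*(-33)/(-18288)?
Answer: -1525735/1507236 ≈ -1.0123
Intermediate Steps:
-44730/44505 - 4*(-33)/(-18288) = -44730*1/44505 + 132*(-1/18288) = -994/989 - 11/1524 = -1525735/1507236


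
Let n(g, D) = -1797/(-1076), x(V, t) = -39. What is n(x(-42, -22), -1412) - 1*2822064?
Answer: -3036539067/1076 ≈ -2.8221e+6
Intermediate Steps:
n(g, D) = 1797/1076 (n(g, D) = -1797*(-1/1076) = 1797/1076)
n(x(-42, -22), -1412) - 1*2822064 = 1797/1076 - 1*2822064 = 1797/1076 - 2822064 = -3036539067/1076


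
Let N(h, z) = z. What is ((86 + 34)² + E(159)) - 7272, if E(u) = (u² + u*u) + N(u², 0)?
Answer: 57690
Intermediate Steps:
E(u) = 2*u² (E(u) = (u² + u*u) + 0 = (u² + u²) + 0 = 2*u² + 0 = 2*u²)
((86 + 34)² + E(159)) - 7272 = ((86 + 34)² + 2*159²) - 7272 = (120² + 2*25281) - 7272 = (14400 + 50562) - 7272 = 64962 - 7272 = 57690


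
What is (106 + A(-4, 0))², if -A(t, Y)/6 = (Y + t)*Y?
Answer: 11236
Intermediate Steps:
A(t, Y) = -6*Y*(Y + t) (A(t, Y) = -6*(Y + t)*Y = -6*Y*(Y + t))
(106 + A(-4, 0))² = (106 - 6*0*(0 - 4))² = (106 - 6*0*(-4))² = (106 + 0)² = 106² = 11236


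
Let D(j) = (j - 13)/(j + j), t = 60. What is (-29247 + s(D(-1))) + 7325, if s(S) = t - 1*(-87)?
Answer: -21775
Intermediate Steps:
D(j) = (-13 + j)/(2*j) (D(j) = (-13 + j)/((2*j)) = (-13 + j)*(1/(2*j)) = (-13 + j)/(2*j))
s(S) = 147 (s(S) = 60 - 1*(-87) = 60 + 87 = 147)
(-29247 + s(D(-1))) + 7325 = (-29247 + 147) + 7325 = -29100 + 7325 = -21775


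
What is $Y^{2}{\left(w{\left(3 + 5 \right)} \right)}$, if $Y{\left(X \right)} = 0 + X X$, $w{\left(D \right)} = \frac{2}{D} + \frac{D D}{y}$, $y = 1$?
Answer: $\frac{4362470401}{256} \approx 1.7041 \cdot 10^{7}$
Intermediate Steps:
$w{\left(D \right)} = D^{2} + \frac{2}{D}$ ($w{\left(D \right)} = \frac{2}{D} + \frac{D D}{1} = \frac{2}{D} + D^{2} \cdot 1 = \frac{2}{D} + D^{2} = D^{2} + \frac{2}{D}$)
$Y{\left(X \right)} = X^{2}$ ($Y{\left(X \right)} = 0 + X^{2} = X^{2}$)
$Y^{2}{\left(w{\left(3 + 5 \right)} \right)} = \left(\left(\frac{2 + \left(3 + 5\right)^{3}}{3 + 5}\right)^{2}\right)^{2} = \left(\left(\frac{2 + 8^{3}}{8}\right)^{2}\right)^{2} = \left(\left(\frac{2 + 512}{8}\right)^{2}\right)^{2} = \left(\left(\frac{1}{8} \cdot 514\right)^{2}\right)^{2} = \left(\left(\frac{257}{4}\right)^{2}\right)^{2} = \left(\frac{66049}{16}\right)^{2} = \frac{4362470401}{256}$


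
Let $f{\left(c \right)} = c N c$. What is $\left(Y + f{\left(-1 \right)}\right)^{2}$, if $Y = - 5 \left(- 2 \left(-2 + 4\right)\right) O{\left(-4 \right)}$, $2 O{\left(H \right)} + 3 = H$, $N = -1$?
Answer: $5041$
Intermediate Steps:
$O{\left(H \right)} = - \frac{3}{2} + \frac{H}{2}$
$f{\left(c \right)} = - c^{2}$ ($f{\left(c \right)} = c \left(-1\right) c = - c c = - c^{2}$)
$Y = -70$ ($Y = - 5 \left(- 2 \left(-2 + 4\right)\right) \left(- \frac{3}{2} + \frac{1}{2} \left(-4\right)\right) = - 5 \left(\left(-2\right) 2\right) \left(- \frac{3}{2} - 2\right) = \left(-5\right) \left(-4\right) \left(- \frac{7}{2}\right) = 20 \left(- \frac{7}{2}\right) = -70$)
$\left(Y + f{\left(-1 \right)}\right)^{2} = \left(-70 - \left(-1\right)^{2}\right)^{2} = \left(-70 - 1\right)^{2} = \left(-71\right)^{2} = 5041$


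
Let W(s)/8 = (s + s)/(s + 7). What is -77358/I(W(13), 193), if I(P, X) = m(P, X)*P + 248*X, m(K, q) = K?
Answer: -322325/199884 ≈ -1.6126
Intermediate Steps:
W(s) = 16*s/(7 + s) (W(s) = 8*((s + s)/(s + 7)) = 8*((2*s)/(7 + s)) = 8*(2*s/(7 + s)) = 16*s/(7 + s))
I(P, X) = P**2 + 248*X (I(P, X) = P*P + 248*X = P**2 + 248*X)
-77358/I(W(13), 193) = -77358/((16*13/(7 + 13))**2 + 248*193) = -77358/((16*13/20)**2 + 47864) = -77358/((16*13*(1/20))**2 + 47864) = -77358/((52/5)**2 + 47864) = -77358/(2704/25 + 47864) = -77358/1199304/25 = -77358*25/1199304 = -322325/199884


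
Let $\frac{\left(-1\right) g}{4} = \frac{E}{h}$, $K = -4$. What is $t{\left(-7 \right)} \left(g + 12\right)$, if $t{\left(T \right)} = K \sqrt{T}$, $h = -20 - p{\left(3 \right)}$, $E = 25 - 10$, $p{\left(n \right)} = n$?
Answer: $- \frac{1344 i \sqrt{7}}{23} \approx - 154.6 i$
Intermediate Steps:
$E = 15$ ($E = 25 - 10 = 15$)
$h = -23$ ($h = -20 - 3 = -23$)
$g = \frac{60}{23}$ ($g = - 4 \frac{15}{-23} = - 4 \cdot 15 \left(- \frac{1}{23}\right) = \left(-4\right) \left(- \frac{15}{23}\right) = \frac{60}{23} \approx 2.6087$)
$t{\left(T \right)} = - 4 \sqrt{T}$
$t{\left(-7 \right)} \left(g + 12\right) = - 4 \sqrt{-7} \left(\frac{60}{23} + 12\right) = - 4 i \sqrt{7} \cdot \frac{336}{23} = - \frac{1344 i \sqrt{7}}{23}$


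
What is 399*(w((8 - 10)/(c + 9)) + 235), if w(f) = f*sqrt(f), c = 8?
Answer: 93765 - 798*I*sqrt(34)/289 ≈ 93765.0 - 16.101*I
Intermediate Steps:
w(f) = f**(3/2)
399*(w((8 - 10)/(c + 9)) + 235) = 399*(((8 - 10)/(8 + 9))**(3/2) + 235) = 399*((-2/17)**(3/2) + 235) = 399*(-2*I*sqrt(34)/289 + 235) = 399*(235 - 2*I*sqrt(34)/289) = 93765 - 798*I*sqrt(34)/289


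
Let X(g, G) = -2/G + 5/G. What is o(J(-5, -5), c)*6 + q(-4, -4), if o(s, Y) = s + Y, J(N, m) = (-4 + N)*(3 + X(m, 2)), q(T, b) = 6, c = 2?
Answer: -225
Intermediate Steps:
X(g, G) = 3/G
J(N, m) = -18 + 9*N/2 (J(N, m) = (-4 + N)*(3 + 3/2) = (-4 + N)*(9/2) = -18 + 9*N/2)
o(s, Y) = Y + s
o(J(-5, -5), c)*6 + q(-4, -4) = (2 + (-18 + (9/2)*(-5)))*6 + 6 = (2 + (-18 - 45/2))*6 + 6 = (2 - 81/2)*6 + 6 = -77/2*6 + 6 = -231 + 6 = -225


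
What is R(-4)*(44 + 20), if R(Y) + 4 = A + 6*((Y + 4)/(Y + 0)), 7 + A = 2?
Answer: -576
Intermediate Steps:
A = -5 (A = -7 + 2 = -5)
R(Y) = -9 + 6*(4 + Y)/Y (R(Y) = -4 + (-5 + 6*((Y + 4)/(Y + 0))) = -4 + (-5 + 6*((4 + Y)/Y)) = -4 + (-5 + 6*(4 + Y)/Y) = -9 + 6*(4 + Y)/Y)
R(-4)*(44 + 20) = (-3 + 24/(-4))*(44 + 20) = (-3 + 24*(-¼))*64 = (-3 - 6)*64 = -9*64 = -576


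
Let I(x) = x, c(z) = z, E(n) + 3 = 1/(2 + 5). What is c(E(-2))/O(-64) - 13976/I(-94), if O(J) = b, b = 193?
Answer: 9439848/63497 ≈ 148.67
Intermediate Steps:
E(n) = -20/7 (E(n) = -3 + 1/(2 + 5) = -3 + 1/7 = -20/7)
O(J) = 193
c(E(-2))/O(-64) - 13976/I(-94) = -20/7/193 - 13976/(-94) = -20/7*1/193 - 13976*(-1/94) = -20/1351 + 6988/47 = 9439848/63497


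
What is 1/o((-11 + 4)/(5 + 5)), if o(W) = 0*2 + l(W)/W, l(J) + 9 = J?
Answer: 7/97 ≈ 0.072165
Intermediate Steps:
l(J) = -9 + J
o(W) = (-9 + W)/W (o(W) = 0*2 + (-9 + W)/W = 0 + (-9 + W)/W = (-9 + W)/W)
1/o((-11 + 4)/(5 + 5)) = 1/((-9 + (-11 + 4)/(5 + 5))/(((-11 + 4)/(5 + 5)))) = 1/((-9 - 7/10)/((-7/10))) = 1/((-9 - 7*⅒)/((-7*⅒))) = 1/((-9 - 7/10)/(-7/10)) = 1/(-10/7*(-97/10)) = 1/(97/7) = 7/97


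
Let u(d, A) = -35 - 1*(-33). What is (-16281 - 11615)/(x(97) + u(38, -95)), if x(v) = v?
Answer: -27896/95 ≈ -293.64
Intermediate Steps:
u(d, A) = -2 (u(d, A) = -35 + 33 = -2)
(-16281 - 11615)/(x(97) + u(38, -95)) = (-16281 - 11615)/(97 - 2) = -27896/95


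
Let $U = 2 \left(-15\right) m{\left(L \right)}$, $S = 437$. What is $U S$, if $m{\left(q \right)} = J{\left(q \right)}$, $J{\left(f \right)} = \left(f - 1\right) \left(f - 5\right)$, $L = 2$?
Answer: $39330$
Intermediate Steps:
$J{\left(f \right)} = \left(-1 + f\right) \left(-5 + f\right)$
$m{\left(q \right)} = 5 + q^{2} - 6 q$
$U = 90$ ($U = 2 \left(-15\right) \left(5 + 2^{2} - 12\right) = - 30 \left(5 + 4 - 12\right) = \left(-30\right) \left(-3\right) = 90$)
$U S = 90 \cdot 437 = 39330$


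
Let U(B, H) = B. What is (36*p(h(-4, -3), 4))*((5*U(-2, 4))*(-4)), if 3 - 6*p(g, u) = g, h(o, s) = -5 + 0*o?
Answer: 1920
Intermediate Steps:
h(o, s) = -5 (h(o, s) = -5 + 0 = -5)
p(g, u) = ½ - g/6
(36*p(h(-4, -3), 4))*((5*U(-2, 4))*(-4)) = (36*(½ - ⅙*(-5)))*((5*(-2))*(-4)) = (36*(½ + ⅚))*(-10*(-4)) = (36*(4/3))*40 = 48*40 = 1920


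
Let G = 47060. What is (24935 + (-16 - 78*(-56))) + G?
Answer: 76347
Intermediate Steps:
(24935 + (-16 - 78*(-56))) + G = (24935 + (-16 - 78*(-56))) + 47060 = (24935 + (-16 + 4368)) + 47060 = (24935 + 4352) + 47060 = 29287 + 47060 = 76347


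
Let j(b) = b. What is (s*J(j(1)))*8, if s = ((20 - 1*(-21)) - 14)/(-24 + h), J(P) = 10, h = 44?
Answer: 108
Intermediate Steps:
s = 27/20 (s = ((20 - 1*(-21)) - 14)/(-24 + 44) = ((20 + 21) - 14)/20 = (41 - 14)*(1/20) = 27*(1/20) = 27/20 ≈ 1.3500)
(s*J(j(1)))*8 = ((27/20)*10)*8 = (27/2)*8 = 108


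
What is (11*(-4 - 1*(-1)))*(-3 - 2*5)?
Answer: 429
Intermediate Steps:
(11*(-4 - 1*(-1)))*(-3 - 2*5) = (11*(-4 + 1))*(-3 - 10) = (11*(-3))*(-13) = -33*(-13) = 429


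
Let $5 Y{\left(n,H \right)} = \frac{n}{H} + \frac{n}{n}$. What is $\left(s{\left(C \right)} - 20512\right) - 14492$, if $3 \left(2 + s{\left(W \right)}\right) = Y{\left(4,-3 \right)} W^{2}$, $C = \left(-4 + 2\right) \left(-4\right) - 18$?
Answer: $- \frac{315074}{9} \approx -35008.0$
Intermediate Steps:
$Y{\left(n,H \right)} = \frac{1}{5} + \frac{n}{5 H}$ ($Y{\left(n,H \right)} = \frac{\frac{n}{H} + \frac{n}{n}}{5} = \frac{\frac{n}{H} + 1}{5} = \frac{1 + \frac{n}{H}}{5} = \frac{1}{5} + \frac{n}{5 H}$)
$C = -10$ ($C = \left(-2\right) \left(-4\right) - 18 = 8 - 18 = -10$)
$s{\left(W \right)} = -2 - \frac{W^{2}}{45}$ ($s{\left(W \right)} = -2 + \frac{\frac{-3 + 4}{5 \left(-3\right)} W^{2}}{3} = -2 + \frac{\frac{1}{5} \left(- \frac{1}{3}\right) 1 W^{2}}{3} = -2 + \frac{\left(- \frac{1}{15}\right) W^{2}}{3} = -2 - \frac{W^{2}}{45}$)
$\left(s{\left(C \right)} - 20512\right) - 14492 = \left(\left(-2 - \frac{\left(-10\right)^{2}}{45}\right) - 20512\right) - 14492 = \left(\left(-2 - \frac{20}{9}\right) - 20512\right) - 14492 = \left(- \frac{38}{9} - 20512\right) - 14492 = - \frac{184646}{9} - 14492 = - \frac{315074}{9}$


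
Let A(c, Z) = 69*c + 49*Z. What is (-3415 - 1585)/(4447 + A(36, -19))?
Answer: -⅚ ≈ -0.83333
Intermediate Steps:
A(c, Z) = 49*Z + 69*c
(-3415 - 1585)/(4447 + A(36, -19)) = (-3415 - 1585)/(4447 + (49*(-19) + 69*36)) = -5000/(4447 + (-931 + 2484)) = -5000/(4447 + 1553) = -5000/6000 = -5000*1/6000 = -⅚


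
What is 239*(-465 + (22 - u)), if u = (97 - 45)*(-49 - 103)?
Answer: 1783179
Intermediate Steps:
u = -7904 (u = 52*(-152) = -7904)
239*(-465 + (22 - u)) = 239*(-465 + (22 - 1*(-7904))) = 239*(-465 + (22 + 7904)) = 239*(-465 + 7926) = 239*7461 = 1783179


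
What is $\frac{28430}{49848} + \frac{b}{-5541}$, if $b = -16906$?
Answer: $\frac{55570051}{15344876} \approx 3.6214$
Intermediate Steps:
$\frac{28430}{49848} + \frac{b}{-5541} = \frac{28430}{49848} - \frac{16906}{-5541} = 28430 \cdot \frac{1}{49848} - - \frac{16906}{5541} = \frac{14215}{24924} + \frac{16906}{5541} = \frac{55570051}{15344876}$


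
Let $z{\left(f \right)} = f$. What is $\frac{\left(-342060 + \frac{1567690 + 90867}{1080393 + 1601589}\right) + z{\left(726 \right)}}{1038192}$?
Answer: $- \frac{915449985431}{2784412256544} \approx -0.32878$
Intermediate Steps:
$\frac{\left(-342060 + \frac{1567690 + 90867}{1080393 + 1601589}\right) + z{\left(726 \right)}}{1038192} = \frac{\left(-342060 + \frac{1567690 + 90867}{1080393 + 1601589}\right) + 726}{1038192} = \left(\left(-342060 + \frac{1658557}{2681982}\right) + 726\right) \frac{1}{1038192} = \left(- \frac{917397104363}{2681982} + 726\right) \frac{1}{1038192} = \left(- \frac{915449985431}{2681982}\right) \frac{1}{1038192} = - \frac{915449985431}{2784412256544}$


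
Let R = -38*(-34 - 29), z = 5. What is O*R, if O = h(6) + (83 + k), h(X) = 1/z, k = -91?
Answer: -93366/5 ≈ -18673.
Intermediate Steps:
h(X) = 1/5
R = 2394 (R = -38*(-63) = 2394)
O = -39/5 (O = 1/5 + (83 - 91) = 1/5 - 8 = -39/5 ≈ -7.8000)
O*R = -39/5*2394 = -93366/5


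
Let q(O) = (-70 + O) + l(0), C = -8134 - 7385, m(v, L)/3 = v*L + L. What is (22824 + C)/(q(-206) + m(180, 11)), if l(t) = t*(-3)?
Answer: 2435/1899 ≈ 1.2823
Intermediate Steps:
m(v, L) = 3*L + 3*L*v (m(v, L) = 3*(v*L + L) = 3*(L*v + L) = 3*(L + L*v) = 3*L + 3*L*v)
C = -15519
l(t) = -3*t
q(O) = -70 + O (q(O) = (-70 + O) - 3*0 = (-70 + O) + 0 = -70 + O)
(22824 + C)/(q(-206) + m(180, 11)) = (22824 - 15519)/((-70 - 206) + 3*11*(1 + 180)) = 7305/(-276 + 3*11*181) = 7305/(-276 + 5973) = 7305/5697 = 7305*(1/5697) = 2435/1899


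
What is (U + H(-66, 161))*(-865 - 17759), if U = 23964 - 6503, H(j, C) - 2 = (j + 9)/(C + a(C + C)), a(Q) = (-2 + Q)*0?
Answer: -52361115264/161 ≈ -3.2522e+8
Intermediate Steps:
a(Q) = 0
H(j, C) = 2 + (9 + j)/C (H(j, C) = 2 + (j + 9)/(C + 0) = 2 + (9 + j)/C)
U = 17461
(U + H(-66, 161))*(-865 - 17759) = (17461 + (9 - 66 + 2*161)/161)*(-865 - 17759) = (17461 + (9 - 66 + 322)/161)*(-18624) = (17461 + (1/161)*265)*(-18624) = (17461 + 265/161)*(-18624) = (2811486/161)*(-18624) = -52361115264/161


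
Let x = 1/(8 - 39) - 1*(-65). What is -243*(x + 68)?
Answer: -1001646/31 ≈ -32311.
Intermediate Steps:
x = 2014/31 (x = 1/(-31) + 65 = -1/31 + 65 = 2014/31 ≈ 64.968)
-243*(x + 68) = -243*(2014/31 + 68) = -243*4122/31 = -1001646/31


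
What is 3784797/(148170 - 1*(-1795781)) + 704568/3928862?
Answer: 8119795389591/3818757606881 ≈ 2.1263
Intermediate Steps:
3784797/(148170 - 1*(-1795781)) + 704568/3928862 = 3784797/(148170 + 1795781) + 704568*(1/3928862) = 3784797/1943951 + 352284/1964431 = 8119795389591/3818757606881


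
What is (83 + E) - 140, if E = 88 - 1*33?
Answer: -2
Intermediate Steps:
E = 55 (E = 88 - 33 = 55)
(83 + E) - 140 = (83 + 55) - 140 = 138 - 140 = -2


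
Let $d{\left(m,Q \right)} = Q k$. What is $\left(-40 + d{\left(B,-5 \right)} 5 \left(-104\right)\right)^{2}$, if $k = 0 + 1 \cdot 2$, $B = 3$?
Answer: $26625600$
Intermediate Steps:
$k = 2$ ($k = 0 + 2 = 2$)
$d{\left(m,Q \right)} = 2 Q$ ($d{\left(m,Q \right)} = Q 2 = 2 Q$)
$\left(-40 + d{\left(B,-5 \right)} 5 \left(-104\right)\right)^{2} = \left(-40 + 2 \left(-5\right) 5 \left(-104\right)\right)^{2} = \left(-40 + \left(-10\right) 5 \left(-104\right)\right)^{2} = \left(-40 - -5200\right)^{2} = \left(-40 + 5200\right)^{2} = 5160^{2} = 26625600$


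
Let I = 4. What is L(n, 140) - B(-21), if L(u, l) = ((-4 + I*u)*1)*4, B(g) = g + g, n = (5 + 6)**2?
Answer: 1962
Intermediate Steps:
n = 121 (n = 11**2 = 121)
B(g) = 2*g
L(u, l) = -16 + 16*u (L(u, l) = ((-4 + 4*u)*1)*4 = (-4 + 4*u)*4 = -16 + 16*u)
L(n, 140) - B(-21) = (-16 + 16*121) - 2*(-21) = (-16 + 1936) - 1*(-42) = 1920 + 42 = 1962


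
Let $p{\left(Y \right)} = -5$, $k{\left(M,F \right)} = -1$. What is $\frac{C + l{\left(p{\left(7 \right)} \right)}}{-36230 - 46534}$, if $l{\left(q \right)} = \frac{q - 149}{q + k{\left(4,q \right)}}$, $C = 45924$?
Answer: $- \frac{137849}{248292} \approx -0.55519$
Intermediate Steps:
$l{\left(q \right)} = \frac{-149 + q}{-1 + q}$ ($l{\left(q \right)} = \frac{q - 149}{q - 1} = \frac{-149 + q}{-1 + q}$)
$\frac{C + l{\left(p{\left(7 \right)} \right)}}{-36230 - 46534} = \frac{45924 + \frac{-149 - 5}{-1 - 5}}{-36230 - 46534} = \frac{45924 + \frac{1}{-6} \left(-154\right)}{-82764} = \left(45924 - - \frac{77}{3}\right) \left(- \frac{1}{82764}\right) = \left(45924 + \frac{77}{3}\right) \left(- \frac{1}{82764}\right) = \frac{137849}{3} \left(- \frac{1}{82764}\right) = - \frac{137849}{248292}$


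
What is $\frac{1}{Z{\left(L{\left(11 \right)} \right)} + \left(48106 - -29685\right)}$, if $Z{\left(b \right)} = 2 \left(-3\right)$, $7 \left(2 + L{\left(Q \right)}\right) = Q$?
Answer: $\frac{1}{77785} \approx 1.2856 \cdot 10^{-5}$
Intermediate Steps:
$L{\left(Q \right)} = -2 + \frac{Q}{7}$
$Z{\left(b \right)} = -6$
$\frac{1}{Z{\left(L{\left(11 \right)} \right)} + \left(48106 - -29685\right)} = \frac{1}{-6 + \left(48106 - -29685\right)} = \frac{1}{-6 + \left(48106 + 29685\right)} = \frac{1}{-6 + 77791} = \frac{1}{77785}$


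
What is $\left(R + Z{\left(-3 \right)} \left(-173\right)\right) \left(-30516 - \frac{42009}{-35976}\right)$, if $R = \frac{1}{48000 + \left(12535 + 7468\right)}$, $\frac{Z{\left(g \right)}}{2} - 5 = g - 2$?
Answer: $- \frac{365933869}{815491976} \approx -0.44873$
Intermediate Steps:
$Z{\left(g \right)} = 6 + 2 g$ ($Z{\left(g \right)} = 10 + 2 \left(g - 2\right) = 10 + 2 \left(-2 + g\right) = 10 + \left(-4 + 2 g\right) = 6 + 2 g$)
$R = \frac{1}{68003}$ ($R = \frac{1}{48000 + 20003} = \frac{1}{68003} \approx 1.4705 \cdot 10^{-5}$)
$\left(R + Z{\left(-3 \right)} \left(-173\right)\right) \left(-30516 - \frac{42009}{-35976}\right) = \left(\frac{1}{68003} + \left(6 + 2 \left(-3\right)\right) \left(-173\right)\right) \left(-30516 - \frac{42009}{-35976}\right) = \left(\frac{1}{68003} + \left(6 - 6\right) \left(-173\right)\right) \left(-30516 - - \frac{14003}{11992}\right) = \left(\frac{1}{68003} + 0 \left(-173\right)\right) \left(-30516 + \frac{14003}{11992}\right) = \left(\frac{1}{68003} + 0\right) \left(- \frac{365933869}{11992}\right) = \frac{1}{68003} \left(- \frac{365933869}{11992}\right) = - \frac{365933869}{815491976}$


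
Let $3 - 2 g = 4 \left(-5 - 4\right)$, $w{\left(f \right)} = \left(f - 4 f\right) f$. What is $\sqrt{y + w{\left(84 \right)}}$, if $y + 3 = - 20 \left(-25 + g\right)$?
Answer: $i \sqrt{21061} \approx 145.12 i$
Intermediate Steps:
$w{\left(f \right)} = - 3 f^{2}$ ($w{\left(f \right)} = - 3 f f = - 3 f^{2}$)
$g = \frac{39}{2}$ ($g = \frac{3}{2} - \frac{4 \left(-5 - 4\right)}{2} = \frac{3}{2} - \frac{4 \left(-9\right)}{2} = \frac{3}{2} - -18 = \frac{3}{2} + 18 = \frac{39}{2} \approx 19.5$)
$y = 107$ ($y = -3 - 20 \left(-25 + \frac{39}{2}\right) = -3 - -110 = -3 + 110 = 107$)
$\sqrt{y + w{\left(84 \right)}} = \sqrt{107 - 3 \cdot 84^{2}} = \sqrt{107 - 21168} = \sqrt{-21061} = i \sqrt{21061}$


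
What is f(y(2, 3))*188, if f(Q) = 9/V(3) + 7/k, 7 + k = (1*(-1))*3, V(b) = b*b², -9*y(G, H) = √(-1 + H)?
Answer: -1034/15 ≈ -68.933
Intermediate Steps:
y(G, H) = -√(-1 + H)/9
V(b) = b³
k = -10 (k = -7 + (1*(-1))*3 = -7 - 1*3 = -7 - 3 = -10)
f(Q) = -11/30 (f(Q) = 9/(3³) + 7/(-10) = 9/27 + 7*(-⅒) = 9*(1/27) - 7/10 = ⅓ - 7/10 = -11/30)
f(y(2, 3))*188 = -11/30*188 = -1034/15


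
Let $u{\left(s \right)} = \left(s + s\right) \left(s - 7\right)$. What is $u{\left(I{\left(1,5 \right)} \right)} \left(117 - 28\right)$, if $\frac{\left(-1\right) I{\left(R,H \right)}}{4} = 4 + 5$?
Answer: $275544$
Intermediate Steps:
$I{\left(R,H \right)} = -36$ ($I{\left(R,H \right)} = - 4 \left(4 + 5\right) = \left(-4\right) 9 = -36$)
$u{\left(s \right)} = 2 s \left(-7 + s\right)$
$u{\left(I{\left(1,5 \right)} \right)} \left(117 - 28\right) = 2 \left(-36\right) \left(-7 - 36\right) \left(117 - 28\right) = 2 \left(-36\right) \left(-43\right) 89 = 3096 \cdot 89 = 275544$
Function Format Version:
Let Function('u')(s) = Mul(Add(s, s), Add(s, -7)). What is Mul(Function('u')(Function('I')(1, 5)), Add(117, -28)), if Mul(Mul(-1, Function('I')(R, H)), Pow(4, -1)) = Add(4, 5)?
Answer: 275544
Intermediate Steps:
Function('I')(R, H) = -36 (Function('I')(R, H) = Mul(-4, Add(4, 5)) = Mul(-4, 9) = -36)
Function('u')(s) = Mul(2, s, Add(-7, s)) (Function('u')(s) = Mul(Mul(2, s), Add(-7, s)) = Mul(2, s, Add(-7, s)))
Mul(Function('u')(Function('I')(1, 5)), Add(117, -28)) = Mul(Mul(2, -36, Add(-7, -36)), Add(117, -28)) = Mul(Mul(2, -36, -43), 89) = Mul(3096, 89) = 275544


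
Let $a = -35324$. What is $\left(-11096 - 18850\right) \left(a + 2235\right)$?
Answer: $990883194$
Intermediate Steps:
$\left(-11096 - 18850\right) \left(a + 2235\right) = \left(-11096 - 18850\right) \left(-35324 + 2235\right) = \left(-29946\right) \left(-33089\right) = 990883194$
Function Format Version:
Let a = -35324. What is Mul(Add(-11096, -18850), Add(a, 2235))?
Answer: 990883194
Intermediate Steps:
Mul(Add(-11096, -18850), Add(a, 2235)) = Mul(Add(-11096, -18850), Add(-35324, 2235)) = Mul(-29946, -33089) = 990883194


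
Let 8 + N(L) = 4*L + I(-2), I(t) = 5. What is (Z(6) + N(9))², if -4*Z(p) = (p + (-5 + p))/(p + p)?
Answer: 2486929/2304 ≈ 1079.4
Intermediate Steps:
Z(p) = -(-5 + 2*p)/(8*p) (Z(p) = -(p + (-5 + p))/(4*(p + p)) = -(-5 + 2*p)/(4*(2*p)) = -(-5 + 2*p)*1/(2*p)/4 = -(-5 + 2*p)/(8*p))
N(L) = -3 + 4*L (N(L) = -8 + (4*L + 5) = -8 + (5 + 4*L) = -3 + 4*L)
(Z(6) + N(9))² = ((⅛)*(5 - 2*6)/6 + (-3 + 4*9))² = ((⅛)*(⅙)*(5 - 12) + (-3 + 36))² = ((⅛)*(⅙)*(-7) + 33)² = (-7/48 + 33)² = (1577/48)² = 2486929/2304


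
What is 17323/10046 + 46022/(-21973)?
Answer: -81698733/220740758 ≈ -0.37011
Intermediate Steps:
17323/10046 + 46022/(-21973) = 17323*(1/10046) + 46022*(-1/21973) = 17323/10046 - 46022/21973 = -81698733/220740758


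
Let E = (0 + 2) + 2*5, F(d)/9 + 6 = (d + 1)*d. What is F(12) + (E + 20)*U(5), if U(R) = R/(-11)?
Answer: 14690/11 ≈ 1335.5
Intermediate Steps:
U(R) = -R/11 (U(R) = R*(-1/11) = -R/11)
F(d) = -54 + 9*d*(1 + d) (F(d) = -54 + 9*((d + 1)*d) = -54 + 9*((1 + d)*d) = -54 + 9*(d*(1 + d)) = -54 + 9*d*(1 + d))
E = 12 (E = 2 + 10 = 12)
F(12) + (E + 20)*U(5) = (-54 + 9*12 + 9*12**2) + (12 + 20)*(-1/11*5) = (-54 + 108 + 9*144) + 32*(-5/11) = (-54 + 108 + 1296) - 160/11 = 1350 - 160/11 = 14690/11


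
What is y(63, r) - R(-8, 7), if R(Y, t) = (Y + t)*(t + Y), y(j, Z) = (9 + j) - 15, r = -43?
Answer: 56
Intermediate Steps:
y(j, Z) = -6 + j
R(Y, t) = (Y + t)² (R(Y, t) = (Y + t)*(Y + t) = (Y + t)²)
y(63, r) - R(-8, 7) = (-6 + 63) - (-8 + 7)² = 57 - 1*(-1)² = 57 - 1*1 = 57 - 1 = 56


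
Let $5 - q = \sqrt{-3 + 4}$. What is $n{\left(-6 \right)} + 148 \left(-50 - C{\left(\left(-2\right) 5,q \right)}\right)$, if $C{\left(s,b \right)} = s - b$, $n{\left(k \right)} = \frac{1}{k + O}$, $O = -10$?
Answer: $- \frac{85249}{16} \approx -5328.1$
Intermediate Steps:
$q = 4$ ($q = 5 - \sqrt{-3 + 4} = 5 - \sqrt{1} = 5 - 1 = 4$)
$n{\left(k \right)} = \frac{1}{-10 + k}$ ($n{\left(k \right)} = \frac{1}{k - 10} = \frac{1}{-10 + k}$)
$n{\left(-6 \right)} + 148 \left(-50 - C{\left(\left(-2\right) 5,q \right)}\right) = \frac{1}{-10 - 6} + 148 \left(-50 - \left(\left(-2\right) 5 - 4\right)\right) = \frac{1}{-16} + 148 \left(-50 - \left(-10 - 4\right)\right) = - \frac{1}{16} + 148 \left(-50 - -14\right) = - \frac{1}{16} + 148 \left(-50 + 14\right) = - \frac{1}{16} + 148 \left(-36\right) = - \frac{1}{16} - 5328 = - \frac{85249}{16}$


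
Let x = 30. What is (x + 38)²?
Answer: 4624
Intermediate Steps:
(x + 38)² = (30 + 38)² = 68² = 4624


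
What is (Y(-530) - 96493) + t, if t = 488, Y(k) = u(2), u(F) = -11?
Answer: -96016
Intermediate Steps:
Y(k) = -11
(Y(-530) - 96493) + t = (-11 - 96493) + 488 = -96504 + 488 = -96016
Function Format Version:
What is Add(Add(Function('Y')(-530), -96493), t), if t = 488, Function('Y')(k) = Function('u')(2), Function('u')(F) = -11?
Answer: -96016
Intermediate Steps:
Function('Y')(k) = -11
Add(Add(Function('Y')(-530), -96493), t) = Add(Add(-11, -96493), 488) = Add(-96504, 488) = -96016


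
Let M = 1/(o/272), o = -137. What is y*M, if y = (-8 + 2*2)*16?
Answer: 17408/137 ≈ 127.07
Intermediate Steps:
y = -64 (y = (-8 + 4)*16 = -4*16 = -64)
M = -272/137 (M = 1/(-137/272) = -272/137 ≈ -1.9854)
y*M = -64*(-272/137) = 17408/137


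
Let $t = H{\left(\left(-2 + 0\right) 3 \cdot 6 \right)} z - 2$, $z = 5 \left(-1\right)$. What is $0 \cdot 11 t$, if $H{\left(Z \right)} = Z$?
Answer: $0$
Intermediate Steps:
$z = -5$
$t = 178$ ($t = \left(-2 + 0\right) 3 \cdot 6 \left(-5\right) - 2 = \left(-2\right) 18 \left(-5\right) - 2 = \left(-36\right) \left(-5\right) - 2 = 180 - 2 = 178$)
$0 \cdot 11 t = 0 \cdot 11 \cdot 178 = 0 \cdot 178 = 0$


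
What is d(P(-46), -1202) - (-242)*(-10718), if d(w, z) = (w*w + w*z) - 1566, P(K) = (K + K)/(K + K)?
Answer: -2596523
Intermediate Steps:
P(K) = 1 (P(K) = (2*K)/((2*K)) = (2*K)*(1/(2*K)) = 1)
d(w, z) = -1566 + w**2 + w*z (d(w, z) = (w**2 + w*z) - 1566 = -1566 + w**2 + w*z)
d(P(-46), -1202) - (-242)*(-10718) = (-1566 + 1**2 + 1*(-1202)) - (-242)*(-10718) = (-1566 + 1 - 1202) - 1*2593756 = -2767 - 2593756 = -2596523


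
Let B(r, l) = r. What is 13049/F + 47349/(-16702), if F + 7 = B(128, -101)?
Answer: 212215169/2020942 ≈ 105.01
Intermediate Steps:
F = 121 (F = -7 + 128 = 121)
13049/F + 47349/(-16702) = 13049/121 + 47349/(-16702) = 13049*(1/121) + 47349*(-1/16702) = 13049/121 - 47349/16702 = 212215169/2020942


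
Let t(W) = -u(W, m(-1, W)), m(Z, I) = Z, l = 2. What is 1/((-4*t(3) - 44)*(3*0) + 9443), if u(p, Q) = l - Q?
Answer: 1/9443 ≈ 0.00010590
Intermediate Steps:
u(p, Q) = 2 - Q
t(W) = -3 (t(W) = -(2 - 1*(-1)) = -(2 + 1) = -1*3 = -3)
1/((-4*t(3) - 44)*(3*0) + 9443) = 1/((-4*(-3) - 44)*(3*0) + 9443) = 1/((12 - 44)*0 + 9443) = 1/(-32*0 + 9443) = 1/(0 + 9443) = 1/9443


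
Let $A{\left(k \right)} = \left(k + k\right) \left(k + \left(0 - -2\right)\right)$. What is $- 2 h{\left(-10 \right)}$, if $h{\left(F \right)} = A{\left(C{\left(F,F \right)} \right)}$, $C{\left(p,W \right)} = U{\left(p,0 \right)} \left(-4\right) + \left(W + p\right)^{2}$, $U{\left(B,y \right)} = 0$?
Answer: $-643200$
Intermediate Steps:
$C{\left(p,W \right)} = \left(W + p\right)^{2}$ ($C{\left(p,W \right)} = 0 \left(-4\right) + \left(W + p\right)^{2} = 0 + \left(W + p\right)^{2} = \left(W + p\right)^{2}$)
$A{\left(k \right)} = 2 k \left(2 + k\right)$ ($A{\left(k \right)} = 2 k \left(k + \left(0 + 2\right)\right) = 2 k \left(k + 2\right) = 2 k \left(2 + k\right)$)
$h{\left(F \right)} = 8 F^{2} \left(2 + 4 F^{2}\right)$ ($h{\left(F \right)} = 2 \left(F + F\right)^{2} \left(2 + \left(F + F\right)^{2}\right) = 2 \left(2 F\right)^{2} \left(2 + \left(2 F\right)^{2}\right) = 2 \cdot 4 F^{2} \left(2 + 4 F^{2}\right) = 8 F^{2} \left(2 + 4 F^{2}\right)$)
$- 2 h{\left(-10 \right)} = - 2 \left(-10\right)^{2} \left(16 + 32 \left(-10\right)^{2}\right) = - 2 \cdot 100 \left(16 + 32 \cdot 100\right) = - 2 \cdot 100 \left(16 + 3200\right) = - 2 \cdot 100 \cdot 3216 = \left(-2\right) 321600 = -643200$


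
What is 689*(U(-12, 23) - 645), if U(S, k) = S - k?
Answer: -468520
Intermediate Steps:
689*(U(-12, 23) - 645) = 689*((-12 - 1*23) - 645) = 689*((-12 - 23) - 645) = 689*(-35 - 645) = 689*(-680) = -468520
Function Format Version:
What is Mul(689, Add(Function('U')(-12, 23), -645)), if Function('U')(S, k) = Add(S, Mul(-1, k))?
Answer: -468520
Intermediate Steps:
Mul(689, Add(Function('U')(-12, 23), -645)) = Mul(689, Add(Add(-12, Mul(-1, 23)), -645)) = Mul(689, Add(Add(-12, -23), -645)) = Mul(689, Add(-35, -645)) = Mul(689, -680) = -468520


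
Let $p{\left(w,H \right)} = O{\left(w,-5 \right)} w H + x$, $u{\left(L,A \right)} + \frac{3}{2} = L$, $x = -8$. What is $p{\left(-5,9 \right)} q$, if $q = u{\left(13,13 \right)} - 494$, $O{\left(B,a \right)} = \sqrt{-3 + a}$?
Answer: $3860 + 43425 i \sqrt{2} \approx 3860.0 + 61412.0 i$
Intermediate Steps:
$u{\left(L,A \right)} = - \frac{3}{2} + L$
$p{\left(w,H \right)} = -8 + 2 i H w \sqrt{2}$ ($p{\left(w,H \right)} = \sqrt{-3 - 5} w H - 8 = \sqrt{-8} w H - 8 = 2 i \sqrt{2} w H - 8 = 2 i w \sqrt{2} H - 8 = 2 i H w \sqrt{2} - 8 = -8 + 2 i H w \sqrt{2}$)
$q = - \frac{965}{2}$ ($q = \left(- \frac{3}{2} + 13\right) - 494 = \frac{23}{2} - 494 = - \frac{965}{2} \approx -482.5$)
$p{\left(-5,9 \right)} q = \left(-8 + 2 i 9 \left(-5\right) \sqrt{2}\right) \left(- \frac{965}{2}\right) = \left(-8 - 90 i \sqrt{2}\right) \left(- \frac{965}{2}\right) = 3860 + 43425 i \sqrt{2}$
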